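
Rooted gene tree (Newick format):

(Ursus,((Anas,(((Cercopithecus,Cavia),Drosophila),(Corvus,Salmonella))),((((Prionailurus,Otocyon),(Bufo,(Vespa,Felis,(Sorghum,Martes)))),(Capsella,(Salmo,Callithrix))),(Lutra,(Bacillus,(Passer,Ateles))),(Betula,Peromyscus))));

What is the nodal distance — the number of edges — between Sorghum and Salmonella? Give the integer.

The MRCA of Sorghum and Salmonella is the node subtending ((Anas,(((Cercopithecus,Cavia),Drosophila),(Corvus,Salmonella))),((((Prionailurus,Otocyon),(Bufo,(Vespa,Felis,(Sorghum,Martes)))),(Capsella,(Salmo,Callithrix))),(Lutra,(Bacillus,(Passer,Ateles))),(Betula,Peromyscus))).
From Sorghum up to that node: 7 branches. From Salmonella up to the same node: 4 branches. Total: 7 + 4 = 11.

11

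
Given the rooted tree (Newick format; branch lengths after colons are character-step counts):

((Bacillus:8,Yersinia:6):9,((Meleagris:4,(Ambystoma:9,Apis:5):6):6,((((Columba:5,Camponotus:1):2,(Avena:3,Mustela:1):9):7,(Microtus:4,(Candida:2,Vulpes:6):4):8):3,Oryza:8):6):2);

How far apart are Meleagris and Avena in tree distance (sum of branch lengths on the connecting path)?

The path runs Meleagris → … → MRCA → … → Avena; the MRCA is the node subtending ((Meleagris,(Ambystoma,Apis)),((((Columba,Camponotus),(Avena,Mustela)),(Microtus,(Candida,Vulpes))),Oryza)).
Branch lengths along that path: 4 + 6 + 6 + 3 + 7 + 9 + 3 = 38.

38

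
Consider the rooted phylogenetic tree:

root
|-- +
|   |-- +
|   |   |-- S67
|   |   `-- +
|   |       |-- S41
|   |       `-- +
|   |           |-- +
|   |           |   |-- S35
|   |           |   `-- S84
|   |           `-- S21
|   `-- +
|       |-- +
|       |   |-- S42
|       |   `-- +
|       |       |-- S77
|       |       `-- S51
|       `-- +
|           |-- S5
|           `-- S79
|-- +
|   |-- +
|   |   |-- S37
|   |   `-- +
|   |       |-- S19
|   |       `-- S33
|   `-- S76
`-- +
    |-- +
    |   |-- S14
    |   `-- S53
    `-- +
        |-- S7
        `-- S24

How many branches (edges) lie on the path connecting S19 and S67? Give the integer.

The MRCA of S19 and S67 is the root of the tree.
From S19 up to that node: 4 branches. From S67 up to the same node: 3 branches. Total: 4 + 3 = 7.

7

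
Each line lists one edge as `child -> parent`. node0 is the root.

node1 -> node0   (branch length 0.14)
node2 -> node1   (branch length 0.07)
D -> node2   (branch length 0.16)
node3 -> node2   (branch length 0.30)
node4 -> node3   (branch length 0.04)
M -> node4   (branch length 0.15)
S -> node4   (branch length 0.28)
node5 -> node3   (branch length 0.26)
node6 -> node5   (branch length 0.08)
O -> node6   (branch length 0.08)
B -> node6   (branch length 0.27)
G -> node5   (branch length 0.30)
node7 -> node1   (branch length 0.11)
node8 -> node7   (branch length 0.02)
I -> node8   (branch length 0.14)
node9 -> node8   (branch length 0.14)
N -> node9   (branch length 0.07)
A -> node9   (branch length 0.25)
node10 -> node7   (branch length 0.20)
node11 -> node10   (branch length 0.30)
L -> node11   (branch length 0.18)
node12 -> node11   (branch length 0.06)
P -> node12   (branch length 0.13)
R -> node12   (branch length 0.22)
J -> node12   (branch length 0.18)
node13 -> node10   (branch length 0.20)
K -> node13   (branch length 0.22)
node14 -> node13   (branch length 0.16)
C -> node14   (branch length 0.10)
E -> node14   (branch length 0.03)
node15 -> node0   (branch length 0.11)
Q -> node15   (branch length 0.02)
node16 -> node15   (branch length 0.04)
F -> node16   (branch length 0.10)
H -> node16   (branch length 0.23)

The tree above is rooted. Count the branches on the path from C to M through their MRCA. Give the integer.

The MRCA of C and M is the node subtending ((D,((M,S),((O,B),G))),((I,(N,A)),((L,(P,R,J)),(K,(C,E))))).
From C up to that node: 5 branches. From M up to the same node: 4 branches. Total: 5 + 4 = 9.

9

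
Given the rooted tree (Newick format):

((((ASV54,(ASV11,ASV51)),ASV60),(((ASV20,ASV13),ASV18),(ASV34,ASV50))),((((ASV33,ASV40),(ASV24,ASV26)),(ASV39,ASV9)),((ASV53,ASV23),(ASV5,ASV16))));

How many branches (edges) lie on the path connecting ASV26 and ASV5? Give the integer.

7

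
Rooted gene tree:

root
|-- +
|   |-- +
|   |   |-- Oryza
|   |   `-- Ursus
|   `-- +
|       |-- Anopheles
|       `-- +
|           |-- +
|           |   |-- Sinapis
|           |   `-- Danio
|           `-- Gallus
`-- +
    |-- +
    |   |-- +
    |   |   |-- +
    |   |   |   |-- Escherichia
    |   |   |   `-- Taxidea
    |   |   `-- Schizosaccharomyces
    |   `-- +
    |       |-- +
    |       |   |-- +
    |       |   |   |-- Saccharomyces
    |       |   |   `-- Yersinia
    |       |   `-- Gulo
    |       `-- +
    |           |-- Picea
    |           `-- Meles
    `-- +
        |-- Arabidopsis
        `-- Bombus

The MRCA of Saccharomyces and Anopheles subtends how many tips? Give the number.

16

The MRCA of Saccharomyces and Anopheles is the root, so the clade is the entire tree.
That clade contains 16 terminal taxa: Anopheles, Arabidopsis, Bombus, Danio, Escherichia, Gallus, Gulo, Meles, Oryza, Picea, Saccharomyces, Schizosaccharomyces, Sinapis, Taxidea, Ursus, Yersinia.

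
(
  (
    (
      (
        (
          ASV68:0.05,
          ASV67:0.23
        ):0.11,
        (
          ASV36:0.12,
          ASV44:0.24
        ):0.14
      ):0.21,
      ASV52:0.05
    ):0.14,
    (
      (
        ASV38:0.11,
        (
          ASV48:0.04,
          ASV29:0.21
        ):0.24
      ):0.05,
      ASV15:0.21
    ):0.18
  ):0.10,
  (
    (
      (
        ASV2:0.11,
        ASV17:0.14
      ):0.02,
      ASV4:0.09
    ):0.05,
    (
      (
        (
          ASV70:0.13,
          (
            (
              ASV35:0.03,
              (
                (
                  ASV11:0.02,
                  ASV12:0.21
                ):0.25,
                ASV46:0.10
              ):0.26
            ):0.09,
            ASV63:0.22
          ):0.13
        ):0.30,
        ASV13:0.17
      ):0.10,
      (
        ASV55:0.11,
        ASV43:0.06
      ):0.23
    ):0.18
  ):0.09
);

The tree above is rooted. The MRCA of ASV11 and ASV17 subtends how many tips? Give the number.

The MRCA of ASV11 and ASV17 is the node subtending (((ASV2,ASV17),ASV4),(((ASV70,((ASV35,((ASV11,ASV12),ASV46)),ASV63)),ASV13),(ASV55,ASV43))).
That clade contains 12 terminal taxa: ASV11, ASV12, ASV13, ASV17, ASV2, ASV35, ASV4, ASV43, ASV46, ASV55, ASV63, ASV70.

12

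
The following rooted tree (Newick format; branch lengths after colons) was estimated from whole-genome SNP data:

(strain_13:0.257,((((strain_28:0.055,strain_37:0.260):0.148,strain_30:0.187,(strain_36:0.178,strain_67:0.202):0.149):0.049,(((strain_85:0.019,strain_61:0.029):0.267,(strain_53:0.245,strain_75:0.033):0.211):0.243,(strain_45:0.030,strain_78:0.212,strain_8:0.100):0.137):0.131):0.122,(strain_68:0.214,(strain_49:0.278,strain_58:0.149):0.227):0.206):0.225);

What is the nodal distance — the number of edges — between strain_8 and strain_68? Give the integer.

6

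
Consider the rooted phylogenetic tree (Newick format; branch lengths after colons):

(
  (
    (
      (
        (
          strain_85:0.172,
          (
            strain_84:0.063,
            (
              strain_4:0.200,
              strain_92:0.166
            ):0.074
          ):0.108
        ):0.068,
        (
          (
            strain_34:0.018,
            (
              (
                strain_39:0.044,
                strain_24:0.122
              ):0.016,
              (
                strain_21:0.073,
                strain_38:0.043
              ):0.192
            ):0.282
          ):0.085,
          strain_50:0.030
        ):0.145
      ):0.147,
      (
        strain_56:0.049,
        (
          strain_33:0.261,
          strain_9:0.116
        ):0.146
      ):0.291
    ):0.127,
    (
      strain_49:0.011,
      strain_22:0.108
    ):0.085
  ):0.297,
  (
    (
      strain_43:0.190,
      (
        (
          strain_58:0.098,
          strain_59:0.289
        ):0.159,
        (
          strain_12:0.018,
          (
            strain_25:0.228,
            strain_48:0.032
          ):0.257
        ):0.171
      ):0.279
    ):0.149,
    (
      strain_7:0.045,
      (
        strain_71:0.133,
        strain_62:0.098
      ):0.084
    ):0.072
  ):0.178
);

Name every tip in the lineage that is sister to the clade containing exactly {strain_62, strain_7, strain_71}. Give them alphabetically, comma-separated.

strain_12, strain_25, strain_43, strain_48, strain_58, strain_59

The clade containing exactly {strain_62, strain_7, strain_71} attaches to the tree at the node subtending ((strain_43,((strain_58,strain_59),(strain_12,(strain_25,strain_48)))),(strain_7,(strain_71,strain_62))).
The other lineage descending from that same node — the sister group — is (strain_43,((strain_58,strain_59),(strain_12,(strain_25,strain_48)))); its 6 tips in alphabetical order are the answer.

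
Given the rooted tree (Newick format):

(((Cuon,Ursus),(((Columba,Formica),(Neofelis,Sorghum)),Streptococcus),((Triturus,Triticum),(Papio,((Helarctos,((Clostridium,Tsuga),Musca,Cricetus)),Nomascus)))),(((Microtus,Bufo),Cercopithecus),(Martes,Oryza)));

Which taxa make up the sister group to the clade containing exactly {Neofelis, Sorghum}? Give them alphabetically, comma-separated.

Columba, Formica

The clade containing exactly {Neofelis, Sorghum} attaches to the tree at the node subtending ((Columba,Formica),(Neofelis,Sorghum)).
The other lineage descending from that same node — the sister group — is (Columba,Formica); its 2 tips in alphabetical order are the answer.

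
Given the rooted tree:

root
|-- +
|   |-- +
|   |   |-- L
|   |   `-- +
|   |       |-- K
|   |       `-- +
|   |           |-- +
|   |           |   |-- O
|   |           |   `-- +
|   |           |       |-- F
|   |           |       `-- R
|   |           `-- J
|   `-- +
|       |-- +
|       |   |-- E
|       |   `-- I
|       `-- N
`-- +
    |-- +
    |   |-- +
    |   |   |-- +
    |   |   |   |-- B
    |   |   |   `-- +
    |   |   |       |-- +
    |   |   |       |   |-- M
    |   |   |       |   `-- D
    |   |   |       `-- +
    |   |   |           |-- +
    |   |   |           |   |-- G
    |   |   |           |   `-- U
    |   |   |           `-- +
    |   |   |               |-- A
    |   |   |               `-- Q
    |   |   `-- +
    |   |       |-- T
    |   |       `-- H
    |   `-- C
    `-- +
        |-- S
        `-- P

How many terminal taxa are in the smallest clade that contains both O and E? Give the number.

The MRCA of O and E is the node subtending ((L,(K,((O,(F,R)),J))),((E,I),N)).
That clade contains 9 terminal taxa: E, F, I, J, K, L, N, O, R.

9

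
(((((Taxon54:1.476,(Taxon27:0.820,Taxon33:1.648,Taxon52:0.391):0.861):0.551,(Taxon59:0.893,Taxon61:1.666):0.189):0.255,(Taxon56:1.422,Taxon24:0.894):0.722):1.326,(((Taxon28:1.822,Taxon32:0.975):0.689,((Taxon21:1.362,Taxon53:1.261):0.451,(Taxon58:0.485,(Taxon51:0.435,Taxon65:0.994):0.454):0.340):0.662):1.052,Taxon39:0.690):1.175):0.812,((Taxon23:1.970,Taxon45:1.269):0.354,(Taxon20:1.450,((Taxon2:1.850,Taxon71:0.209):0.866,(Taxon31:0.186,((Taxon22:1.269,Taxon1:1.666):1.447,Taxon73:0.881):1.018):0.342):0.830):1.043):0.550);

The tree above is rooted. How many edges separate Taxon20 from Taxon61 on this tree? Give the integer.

8

The MRCA of Taxon20 and Taxon61 is the root of the tree.
From Taxon20 up to that node: 3 branches. From Taxon61 up to the same node: 5 branches. Total: 3 + 5 = 8.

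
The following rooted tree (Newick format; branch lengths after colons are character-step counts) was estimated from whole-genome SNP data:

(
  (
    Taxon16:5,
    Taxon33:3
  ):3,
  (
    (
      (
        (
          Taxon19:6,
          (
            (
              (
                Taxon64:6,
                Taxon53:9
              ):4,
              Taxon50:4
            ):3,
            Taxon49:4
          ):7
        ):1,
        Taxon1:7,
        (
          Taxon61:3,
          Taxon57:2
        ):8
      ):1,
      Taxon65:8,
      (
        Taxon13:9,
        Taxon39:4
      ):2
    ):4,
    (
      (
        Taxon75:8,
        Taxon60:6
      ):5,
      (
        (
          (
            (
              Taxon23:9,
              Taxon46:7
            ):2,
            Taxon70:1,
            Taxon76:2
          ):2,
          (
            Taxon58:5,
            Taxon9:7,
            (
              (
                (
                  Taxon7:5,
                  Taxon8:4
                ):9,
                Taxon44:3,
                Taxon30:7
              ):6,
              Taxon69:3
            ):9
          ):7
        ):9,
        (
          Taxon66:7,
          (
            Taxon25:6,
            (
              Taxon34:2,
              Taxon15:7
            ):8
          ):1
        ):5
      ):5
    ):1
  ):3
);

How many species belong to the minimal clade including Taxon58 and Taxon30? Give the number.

The MRCA of Taxon58 and Taxon30 is the node subtending (Taxon58,Taxon9,(((Taxon7,Taxon8),Taxon44,Taxon30),Taxon69)).
That clade contains 7 terminal taxa: Taxon30, Taxon44, Taxon58, Taxon69, Taxon7, Taxon8, Taxon9.

7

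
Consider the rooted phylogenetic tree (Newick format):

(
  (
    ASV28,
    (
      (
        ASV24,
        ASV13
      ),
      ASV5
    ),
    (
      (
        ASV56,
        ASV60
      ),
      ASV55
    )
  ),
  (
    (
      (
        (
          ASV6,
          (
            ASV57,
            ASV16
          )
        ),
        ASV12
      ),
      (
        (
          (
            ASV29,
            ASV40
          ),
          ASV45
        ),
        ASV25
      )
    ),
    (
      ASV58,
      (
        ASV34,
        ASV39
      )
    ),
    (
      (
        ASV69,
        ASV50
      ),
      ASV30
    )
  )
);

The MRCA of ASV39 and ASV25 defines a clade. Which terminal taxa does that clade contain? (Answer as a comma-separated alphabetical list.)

Tracing ASV39: it sits inside (ASV34,ASV39).
Tracing ASV25: it sits inside (((ASV29,ASV40),ASV45),ASV25).
The smallest clade enclosing both is ((((ASV6,(ASV57,ASV16)),ASV12),(((ASV29,ASV40),ASV45),ASV25)),(ASV58,(ASV34,ASV39)),((ASV69,ASV50),ASV30)); the answer is its 14 terminal taxa in alphabetical order.

ASV12, ASV16, ASV25, ASV29, ASV30, ASV34, ASV39, ASV40, ASV45, ASV50, ASV57, ASV58, ASV6, ASV69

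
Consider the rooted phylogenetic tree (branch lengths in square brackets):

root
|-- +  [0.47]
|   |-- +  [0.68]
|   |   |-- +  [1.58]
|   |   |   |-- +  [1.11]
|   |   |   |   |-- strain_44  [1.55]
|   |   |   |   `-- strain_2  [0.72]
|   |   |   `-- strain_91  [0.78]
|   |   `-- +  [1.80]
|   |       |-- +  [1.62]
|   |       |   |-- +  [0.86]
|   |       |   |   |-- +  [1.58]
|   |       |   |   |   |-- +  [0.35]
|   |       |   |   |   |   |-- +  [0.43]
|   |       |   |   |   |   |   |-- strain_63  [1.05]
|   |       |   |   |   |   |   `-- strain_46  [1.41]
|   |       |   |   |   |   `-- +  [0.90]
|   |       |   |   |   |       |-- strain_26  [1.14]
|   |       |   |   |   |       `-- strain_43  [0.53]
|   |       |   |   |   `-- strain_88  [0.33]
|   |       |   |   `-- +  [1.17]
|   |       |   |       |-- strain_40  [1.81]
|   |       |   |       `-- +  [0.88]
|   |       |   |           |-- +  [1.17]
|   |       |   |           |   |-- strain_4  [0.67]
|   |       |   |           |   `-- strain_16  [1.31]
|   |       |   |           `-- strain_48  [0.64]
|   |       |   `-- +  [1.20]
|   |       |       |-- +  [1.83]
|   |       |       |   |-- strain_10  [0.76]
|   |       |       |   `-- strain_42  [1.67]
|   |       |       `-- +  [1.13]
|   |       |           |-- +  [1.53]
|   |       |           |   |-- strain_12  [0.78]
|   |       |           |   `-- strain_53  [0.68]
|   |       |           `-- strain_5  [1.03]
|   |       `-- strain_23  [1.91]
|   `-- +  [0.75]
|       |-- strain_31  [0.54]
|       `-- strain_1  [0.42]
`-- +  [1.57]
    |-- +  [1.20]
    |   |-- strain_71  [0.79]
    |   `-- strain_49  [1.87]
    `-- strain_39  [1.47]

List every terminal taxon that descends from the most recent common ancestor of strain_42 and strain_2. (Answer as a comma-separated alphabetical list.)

Tracing strain_42: it sits inside (strain_10,strain_42).
Tracing strain_2: it sits inside (strain_44,strain_2).
The smallest clade enclosing both is (((strain_44,strain_2),strain_91),((((((strain_63,strain_46),(strain_26,strain_43)),strain_88),(strain_40,((strain_4,strain_16),strain_48))),((strain_10,strain_42),((strain_12,strain_53),strain_5))),strain_23)); the answer is its 18 terminal taxa in alphabetical order.

strain_10, strain_12, strain_16, strain_2, strain_23, strain_26, strain_4, strain_40, strain_42, strain_43, strain_44, strain_46, strain_48, strain_5, strain_53, strain_63, strain_88, strain_91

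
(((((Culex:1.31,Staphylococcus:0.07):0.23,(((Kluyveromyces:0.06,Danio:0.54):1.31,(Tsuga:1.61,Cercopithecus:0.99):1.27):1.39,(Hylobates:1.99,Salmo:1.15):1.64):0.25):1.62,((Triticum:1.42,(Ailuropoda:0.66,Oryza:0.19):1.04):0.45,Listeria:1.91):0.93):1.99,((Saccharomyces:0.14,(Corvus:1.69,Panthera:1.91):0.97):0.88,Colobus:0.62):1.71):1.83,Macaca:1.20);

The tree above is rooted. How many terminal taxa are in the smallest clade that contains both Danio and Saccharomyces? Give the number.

The MRCA of Danio and Saccharomyces is the node subtending ((((Culex,Staphylococcus),(((Kluyveromyces,Danio),(Tsuga,Cercopithecus)),(Hylobates,Salmo))),((Triticum,(Ailuropoda,Oryza)),Listeria)),((Saccharomyces,(Corvus,Panthera)),Colobus)).
That clade contains 16 terminal taxa: Ailuropoda, Cercopithecus, Colobus, Corvus, Culex, Danio, Hylobates, Kluyveromyces, Listeria, Oryza, Panthera, Saccharomyces, Salmo, Staphylococcus, Triticum, Tsuga.

16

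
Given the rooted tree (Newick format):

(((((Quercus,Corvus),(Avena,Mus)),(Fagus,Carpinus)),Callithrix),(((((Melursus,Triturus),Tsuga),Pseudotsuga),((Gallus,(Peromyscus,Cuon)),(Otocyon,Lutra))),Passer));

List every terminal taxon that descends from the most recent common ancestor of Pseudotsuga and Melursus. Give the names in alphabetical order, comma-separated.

Tracing Pseudotsuga: it sits inside (((Melursus,Triturus),Tsuga),Pseudotsuga).
Tracing Melursus: it sits inside (Melursus,Triturus).
The smallest clade enclosing both is (((Melursus,Triturus),Tsuga),Pseudotsuga); the answer is its 4 terminal taxa in alphabetical order.

Melursus, Pseudotsuga, Triturus, Tsuga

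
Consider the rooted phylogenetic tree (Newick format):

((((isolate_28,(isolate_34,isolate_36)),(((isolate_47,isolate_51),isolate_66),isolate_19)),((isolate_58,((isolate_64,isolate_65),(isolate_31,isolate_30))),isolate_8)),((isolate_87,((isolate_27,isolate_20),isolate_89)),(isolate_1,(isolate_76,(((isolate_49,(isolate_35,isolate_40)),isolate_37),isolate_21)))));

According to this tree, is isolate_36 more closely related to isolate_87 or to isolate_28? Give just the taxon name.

isolate_28

The MRCA of isolate_36 and isolate_28 subtends (isolate_28,(isolate_34,isolate_36)) (3 taxa).
The MRCA of isolate_36 and isolate_87 is the root, subtending the entire tree (24 taxa).
The first is nested inside the second, so isolate_36 shares a more recent common ancestor with isolate_28.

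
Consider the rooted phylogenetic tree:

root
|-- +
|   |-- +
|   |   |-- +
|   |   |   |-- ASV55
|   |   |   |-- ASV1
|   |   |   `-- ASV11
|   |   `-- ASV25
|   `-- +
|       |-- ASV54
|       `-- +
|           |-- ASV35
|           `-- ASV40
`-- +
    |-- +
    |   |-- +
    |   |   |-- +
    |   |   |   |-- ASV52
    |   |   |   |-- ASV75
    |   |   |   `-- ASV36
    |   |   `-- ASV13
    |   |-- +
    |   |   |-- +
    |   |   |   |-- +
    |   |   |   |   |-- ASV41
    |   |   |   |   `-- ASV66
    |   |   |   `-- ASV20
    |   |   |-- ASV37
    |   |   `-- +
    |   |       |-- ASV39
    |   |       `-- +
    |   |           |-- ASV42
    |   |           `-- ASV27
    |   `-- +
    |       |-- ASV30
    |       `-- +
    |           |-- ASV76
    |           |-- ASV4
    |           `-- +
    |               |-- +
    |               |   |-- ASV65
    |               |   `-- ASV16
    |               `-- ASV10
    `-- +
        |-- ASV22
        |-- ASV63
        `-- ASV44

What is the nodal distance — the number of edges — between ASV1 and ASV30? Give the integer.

The MRCA of ASV1 and ASV30 is the root of the tree.
From ASV1 up to that node: 4 branches. From ASV30 up to the same node: 4 branches. Total: 4 + 4 = 8.

8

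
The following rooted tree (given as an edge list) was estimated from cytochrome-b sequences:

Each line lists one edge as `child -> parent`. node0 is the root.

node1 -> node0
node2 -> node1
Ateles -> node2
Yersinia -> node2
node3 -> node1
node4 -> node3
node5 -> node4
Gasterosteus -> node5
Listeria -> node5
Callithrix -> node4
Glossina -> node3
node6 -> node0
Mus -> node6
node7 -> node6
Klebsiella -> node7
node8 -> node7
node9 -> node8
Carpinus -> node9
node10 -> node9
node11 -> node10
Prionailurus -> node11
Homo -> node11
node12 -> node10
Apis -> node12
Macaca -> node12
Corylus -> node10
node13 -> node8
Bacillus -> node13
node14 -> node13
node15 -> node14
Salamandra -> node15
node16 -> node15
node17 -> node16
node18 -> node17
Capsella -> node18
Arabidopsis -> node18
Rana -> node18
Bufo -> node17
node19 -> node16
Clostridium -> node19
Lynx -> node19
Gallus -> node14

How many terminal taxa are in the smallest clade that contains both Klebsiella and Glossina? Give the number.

23

The MRCA of Klebsiella and Glossina is the root, so the clade is the entire tree.
That clade contains 23 terminal taxa: Apis, Arabidopsis, Ateles, Bacillus, Bufo, Callithrix, Capsella, Carpinus, Clostridium, Corylus, Gallus, Gasterosteus, Glossina, Homo, Klebsiella, Listeria, Lynx, Macaca, Mus, Prionailurus, Rana, Salamandra, Yersinia.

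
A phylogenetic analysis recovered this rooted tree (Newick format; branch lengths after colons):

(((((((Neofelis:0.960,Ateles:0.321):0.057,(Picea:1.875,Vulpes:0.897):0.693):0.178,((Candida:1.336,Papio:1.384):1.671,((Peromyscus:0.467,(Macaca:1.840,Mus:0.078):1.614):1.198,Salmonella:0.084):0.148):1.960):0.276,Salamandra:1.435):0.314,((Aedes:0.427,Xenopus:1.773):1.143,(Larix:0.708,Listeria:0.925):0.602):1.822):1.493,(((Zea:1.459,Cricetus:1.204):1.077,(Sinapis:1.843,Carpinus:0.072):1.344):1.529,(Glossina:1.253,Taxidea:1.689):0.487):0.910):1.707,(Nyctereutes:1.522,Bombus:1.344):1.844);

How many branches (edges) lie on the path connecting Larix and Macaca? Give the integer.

The MRCA of Larix and Macaca is the node subtending (((((Neofelis,Ateles),(Picea,Vulpes)),((Candida,Papio),((Peromyscus,(Macaca,Mus)),Salmonella))),Salamandra),((Aedes,Xenopus),(Larix,Listeria))).
From Larix up to that node: 3 branches. From Macaca up to the same node: 7 branches. Total: 3 + 7 = 10.

10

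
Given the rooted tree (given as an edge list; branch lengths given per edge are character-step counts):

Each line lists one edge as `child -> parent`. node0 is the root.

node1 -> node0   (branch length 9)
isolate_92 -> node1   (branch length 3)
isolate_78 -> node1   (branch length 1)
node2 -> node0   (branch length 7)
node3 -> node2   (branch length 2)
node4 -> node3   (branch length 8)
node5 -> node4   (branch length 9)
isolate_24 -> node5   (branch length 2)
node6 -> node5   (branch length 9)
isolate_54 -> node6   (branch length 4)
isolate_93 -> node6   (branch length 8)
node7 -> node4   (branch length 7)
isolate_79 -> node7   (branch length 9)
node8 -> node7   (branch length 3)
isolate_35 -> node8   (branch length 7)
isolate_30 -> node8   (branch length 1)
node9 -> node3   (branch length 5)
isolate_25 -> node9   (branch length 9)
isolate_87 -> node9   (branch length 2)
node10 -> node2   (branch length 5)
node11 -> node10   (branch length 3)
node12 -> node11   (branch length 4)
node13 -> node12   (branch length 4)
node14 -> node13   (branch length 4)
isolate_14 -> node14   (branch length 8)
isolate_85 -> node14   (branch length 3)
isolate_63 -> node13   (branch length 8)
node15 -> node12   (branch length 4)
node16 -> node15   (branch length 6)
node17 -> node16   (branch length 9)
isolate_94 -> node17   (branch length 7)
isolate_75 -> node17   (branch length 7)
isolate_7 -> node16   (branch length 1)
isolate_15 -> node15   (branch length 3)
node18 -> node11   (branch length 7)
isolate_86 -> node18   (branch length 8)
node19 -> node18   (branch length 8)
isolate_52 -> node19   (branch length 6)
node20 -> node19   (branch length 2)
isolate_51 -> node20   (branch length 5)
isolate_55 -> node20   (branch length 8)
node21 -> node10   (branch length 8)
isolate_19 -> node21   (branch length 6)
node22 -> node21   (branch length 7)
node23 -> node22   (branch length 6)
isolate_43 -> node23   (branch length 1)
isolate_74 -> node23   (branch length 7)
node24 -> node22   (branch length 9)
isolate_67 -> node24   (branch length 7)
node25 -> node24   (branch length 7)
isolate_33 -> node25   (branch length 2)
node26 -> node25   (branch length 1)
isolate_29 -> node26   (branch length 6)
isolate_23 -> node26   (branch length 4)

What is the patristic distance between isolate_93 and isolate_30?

The path runs isolate_93 → … → MRCA → … → isolate_30; the MRCA is the node subtending ((isolate_24,(isolate_54,isolate_93)),(isolate_79,(isolate_35,isolate_30))).
Branch lengths along that path: 8 + 9 + 9 + 7 + 3 + 1 = 37.

37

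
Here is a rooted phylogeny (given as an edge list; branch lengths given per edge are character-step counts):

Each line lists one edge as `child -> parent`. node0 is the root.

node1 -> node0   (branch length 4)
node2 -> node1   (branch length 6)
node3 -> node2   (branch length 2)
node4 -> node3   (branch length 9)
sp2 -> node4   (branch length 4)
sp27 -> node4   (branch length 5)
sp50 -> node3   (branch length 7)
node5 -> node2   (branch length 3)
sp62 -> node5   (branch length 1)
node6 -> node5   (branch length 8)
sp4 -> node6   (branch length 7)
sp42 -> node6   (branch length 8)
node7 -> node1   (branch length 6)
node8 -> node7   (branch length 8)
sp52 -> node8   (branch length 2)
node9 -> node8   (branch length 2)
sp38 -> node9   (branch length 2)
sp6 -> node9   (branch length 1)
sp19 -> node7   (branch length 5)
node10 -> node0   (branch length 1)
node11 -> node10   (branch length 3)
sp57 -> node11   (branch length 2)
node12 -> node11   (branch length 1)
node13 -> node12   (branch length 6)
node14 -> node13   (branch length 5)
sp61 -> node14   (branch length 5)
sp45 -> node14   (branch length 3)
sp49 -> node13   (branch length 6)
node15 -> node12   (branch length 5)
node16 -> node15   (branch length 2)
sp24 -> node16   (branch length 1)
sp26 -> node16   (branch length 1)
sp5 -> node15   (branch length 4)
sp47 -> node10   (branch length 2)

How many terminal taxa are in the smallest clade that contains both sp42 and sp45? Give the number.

18

The MRCA of sp42 and sp45 is the root, so the clade is the entire tree.
That clade contains 18 terminal taxa: sp19, sp2, sp24, sp26, sp27, sp38, sp4, sp42, sp45, sp47, sp49, sp5, sp50, sp52, sp57, sp6, sp61, sp62.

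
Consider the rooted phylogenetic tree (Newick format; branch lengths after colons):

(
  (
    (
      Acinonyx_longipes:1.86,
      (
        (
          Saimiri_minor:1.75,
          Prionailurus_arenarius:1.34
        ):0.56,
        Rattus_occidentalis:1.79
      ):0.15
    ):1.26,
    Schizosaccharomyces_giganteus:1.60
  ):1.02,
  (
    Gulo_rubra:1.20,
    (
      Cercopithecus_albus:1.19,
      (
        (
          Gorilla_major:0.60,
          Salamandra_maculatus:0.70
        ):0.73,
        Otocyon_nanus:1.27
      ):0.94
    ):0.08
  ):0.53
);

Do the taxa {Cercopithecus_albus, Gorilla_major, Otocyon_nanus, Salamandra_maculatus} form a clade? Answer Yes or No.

Yes

The most recent common ancestor of these taxa subtends (Cercopithecus_albus,((Gorilla_major,Salamandra_maculatus),Otocyon_nanus)).
That clade has exactly 4 tips — every listed taxon and nothing else — so the group is monophyletic.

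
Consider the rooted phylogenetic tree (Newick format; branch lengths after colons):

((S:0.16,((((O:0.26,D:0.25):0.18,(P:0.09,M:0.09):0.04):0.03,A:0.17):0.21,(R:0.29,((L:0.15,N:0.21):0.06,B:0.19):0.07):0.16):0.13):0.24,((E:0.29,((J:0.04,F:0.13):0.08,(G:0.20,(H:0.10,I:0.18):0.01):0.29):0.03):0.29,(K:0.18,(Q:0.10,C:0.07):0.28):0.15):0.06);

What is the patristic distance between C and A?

The path runs C → … → MRCA → … → A; the MRCA is the root of the tree.
Branch lengths along that path: 0.07 + 0.28 + 0.15 + 0.06 + 0.24 + 0.13 + 0.21 + 0.17 = 1.31.

1.31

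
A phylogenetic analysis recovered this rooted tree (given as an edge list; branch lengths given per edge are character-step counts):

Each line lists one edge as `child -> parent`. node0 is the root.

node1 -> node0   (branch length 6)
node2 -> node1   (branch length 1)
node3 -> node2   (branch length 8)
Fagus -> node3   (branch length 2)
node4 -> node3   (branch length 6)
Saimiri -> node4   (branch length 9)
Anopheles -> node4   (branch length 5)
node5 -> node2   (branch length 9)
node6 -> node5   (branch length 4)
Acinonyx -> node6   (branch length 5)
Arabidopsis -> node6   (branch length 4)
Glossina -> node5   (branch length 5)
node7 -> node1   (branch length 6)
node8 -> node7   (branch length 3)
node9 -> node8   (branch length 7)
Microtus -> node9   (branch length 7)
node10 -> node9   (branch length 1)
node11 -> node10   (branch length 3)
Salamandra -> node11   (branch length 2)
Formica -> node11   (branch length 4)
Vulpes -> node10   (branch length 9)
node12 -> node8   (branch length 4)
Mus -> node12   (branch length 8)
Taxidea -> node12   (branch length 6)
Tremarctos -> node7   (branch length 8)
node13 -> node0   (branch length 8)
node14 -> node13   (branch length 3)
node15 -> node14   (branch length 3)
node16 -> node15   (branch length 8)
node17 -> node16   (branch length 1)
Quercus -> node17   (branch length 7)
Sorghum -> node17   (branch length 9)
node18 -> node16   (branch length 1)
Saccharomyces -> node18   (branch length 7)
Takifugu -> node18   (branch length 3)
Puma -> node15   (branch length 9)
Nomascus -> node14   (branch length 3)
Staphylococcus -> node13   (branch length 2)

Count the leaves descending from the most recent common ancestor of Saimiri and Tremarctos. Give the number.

The MRCA of Saimiri and Tremarctos is the node subtending (((Fagus,(Saimiri,Anopheles)),((Acinonyx,Arabidopsis),Glossina)),(((Microtus,((Salamandra,Formica),Vulpes)),(Mus,Taxidea)),Tremarctos)).
That clade contains 13 terminal taxa: Acinonyx, Anopheles, Arabidopsis, Fagus, Formica, Glossina, Microtus, Mus, Saimiri, Salamandra, Taxidea, Tremarctos, Vulpes.

13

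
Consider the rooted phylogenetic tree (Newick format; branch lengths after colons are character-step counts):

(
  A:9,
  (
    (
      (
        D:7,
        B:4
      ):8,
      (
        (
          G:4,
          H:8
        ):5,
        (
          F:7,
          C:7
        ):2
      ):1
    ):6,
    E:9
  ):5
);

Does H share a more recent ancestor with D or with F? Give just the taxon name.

The MRCA of H and F subtends ((G,H),(F,C)) (4 taxa).
The MRCA of H and D subtends ((D,B),((G,H),(F,C))) (6 taxa).
The first is nested inside the second, so H shares a more recent common ancestor with F.

F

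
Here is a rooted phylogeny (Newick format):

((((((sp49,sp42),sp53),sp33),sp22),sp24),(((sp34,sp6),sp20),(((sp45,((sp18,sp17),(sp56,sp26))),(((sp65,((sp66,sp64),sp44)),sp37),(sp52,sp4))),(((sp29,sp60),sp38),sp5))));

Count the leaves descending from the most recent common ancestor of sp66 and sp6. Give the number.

19

The MRCA of sp66 and sp6 is the node subtending (((sp34,sp6),sp20),(((sp45,((sp18,sp17),(sp56,sp26))),(((sp65,((sp66,sp64),sp44)),sp37),(sp52,sp4))),(((sp29,sp60),sp38),sp5))).
That clade contains 19 terminal taxa: sp17, sp18, sp20, sp26, sp29, sp34, sp37, sp38, sp4, sp44, sp45, sp5, sp52, sp56, sp6, sp60, sp64, sp65, sp66.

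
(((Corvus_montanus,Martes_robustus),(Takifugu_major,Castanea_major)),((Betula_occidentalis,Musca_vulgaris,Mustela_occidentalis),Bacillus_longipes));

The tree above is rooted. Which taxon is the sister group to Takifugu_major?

Castanea_major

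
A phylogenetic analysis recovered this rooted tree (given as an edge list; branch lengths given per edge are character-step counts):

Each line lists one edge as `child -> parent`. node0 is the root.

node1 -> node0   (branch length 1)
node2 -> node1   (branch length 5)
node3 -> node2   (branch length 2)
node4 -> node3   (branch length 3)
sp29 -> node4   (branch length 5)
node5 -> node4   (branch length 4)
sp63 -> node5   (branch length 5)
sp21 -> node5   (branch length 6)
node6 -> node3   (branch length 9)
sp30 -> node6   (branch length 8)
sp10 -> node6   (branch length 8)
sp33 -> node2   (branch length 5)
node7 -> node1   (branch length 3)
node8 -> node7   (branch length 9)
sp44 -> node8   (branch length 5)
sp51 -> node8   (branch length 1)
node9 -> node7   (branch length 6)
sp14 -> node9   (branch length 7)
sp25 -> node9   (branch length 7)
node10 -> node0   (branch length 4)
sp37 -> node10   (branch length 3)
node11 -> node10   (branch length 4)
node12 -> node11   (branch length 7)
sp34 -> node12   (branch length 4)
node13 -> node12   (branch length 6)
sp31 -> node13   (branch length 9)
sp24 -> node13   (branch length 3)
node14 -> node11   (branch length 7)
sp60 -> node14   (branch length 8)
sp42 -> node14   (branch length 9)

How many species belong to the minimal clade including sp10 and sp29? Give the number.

The MRCA of sp10 and sp29 is the node subtending ((sp29,(sp63,sp21)),(sp30,sp10)).
That clade contains 5 terminal taxa: sp10, sp21, sp29, sp30, sp63.

5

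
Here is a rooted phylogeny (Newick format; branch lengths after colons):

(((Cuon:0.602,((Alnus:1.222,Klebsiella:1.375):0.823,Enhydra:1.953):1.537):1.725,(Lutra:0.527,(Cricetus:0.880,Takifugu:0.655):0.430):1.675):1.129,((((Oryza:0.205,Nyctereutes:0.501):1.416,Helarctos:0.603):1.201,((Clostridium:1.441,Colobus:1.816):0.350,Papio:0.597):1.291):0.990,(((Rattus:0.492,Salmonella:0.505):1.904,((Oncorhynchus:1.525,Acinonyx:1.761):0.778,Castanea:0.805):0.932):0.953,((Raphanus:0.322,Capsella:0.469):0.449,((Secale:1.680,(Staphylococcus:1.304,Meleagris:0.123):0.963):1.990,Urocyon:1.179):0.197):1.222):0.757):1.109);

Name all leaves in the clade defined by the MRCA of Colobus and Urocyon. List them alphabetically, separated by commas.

Tracing Colobus: it sits inside (Clostridium,Colobus).
Tracing Urocyon: it sits inside ((Secale,(Staphylococcus,Meleagris)),Urocyon).
The smallest clade enclosing both is ((((Oryza,Nyctereutes),Helarctos),((Clostridium,Colobus),Papio)),(((Rattus,Salmonella),((Oncorhynchus,Acinonyx),Castanea)),((Raphanus,Capsella),((Secale,(Staphylococcus,Meleagris)),Urocyon)))); the answer is its 17 terminal taxa in alphabetical order.

Acinonyx, Capsella, Castanea, Clostridium, Colobus, Helarctos, Meleagris, Nyctereutes, Oncorhynchus, Oryza, Papio, Raphanus, Rattus, Salmonella, Secale, Staphylococcus, Urocyon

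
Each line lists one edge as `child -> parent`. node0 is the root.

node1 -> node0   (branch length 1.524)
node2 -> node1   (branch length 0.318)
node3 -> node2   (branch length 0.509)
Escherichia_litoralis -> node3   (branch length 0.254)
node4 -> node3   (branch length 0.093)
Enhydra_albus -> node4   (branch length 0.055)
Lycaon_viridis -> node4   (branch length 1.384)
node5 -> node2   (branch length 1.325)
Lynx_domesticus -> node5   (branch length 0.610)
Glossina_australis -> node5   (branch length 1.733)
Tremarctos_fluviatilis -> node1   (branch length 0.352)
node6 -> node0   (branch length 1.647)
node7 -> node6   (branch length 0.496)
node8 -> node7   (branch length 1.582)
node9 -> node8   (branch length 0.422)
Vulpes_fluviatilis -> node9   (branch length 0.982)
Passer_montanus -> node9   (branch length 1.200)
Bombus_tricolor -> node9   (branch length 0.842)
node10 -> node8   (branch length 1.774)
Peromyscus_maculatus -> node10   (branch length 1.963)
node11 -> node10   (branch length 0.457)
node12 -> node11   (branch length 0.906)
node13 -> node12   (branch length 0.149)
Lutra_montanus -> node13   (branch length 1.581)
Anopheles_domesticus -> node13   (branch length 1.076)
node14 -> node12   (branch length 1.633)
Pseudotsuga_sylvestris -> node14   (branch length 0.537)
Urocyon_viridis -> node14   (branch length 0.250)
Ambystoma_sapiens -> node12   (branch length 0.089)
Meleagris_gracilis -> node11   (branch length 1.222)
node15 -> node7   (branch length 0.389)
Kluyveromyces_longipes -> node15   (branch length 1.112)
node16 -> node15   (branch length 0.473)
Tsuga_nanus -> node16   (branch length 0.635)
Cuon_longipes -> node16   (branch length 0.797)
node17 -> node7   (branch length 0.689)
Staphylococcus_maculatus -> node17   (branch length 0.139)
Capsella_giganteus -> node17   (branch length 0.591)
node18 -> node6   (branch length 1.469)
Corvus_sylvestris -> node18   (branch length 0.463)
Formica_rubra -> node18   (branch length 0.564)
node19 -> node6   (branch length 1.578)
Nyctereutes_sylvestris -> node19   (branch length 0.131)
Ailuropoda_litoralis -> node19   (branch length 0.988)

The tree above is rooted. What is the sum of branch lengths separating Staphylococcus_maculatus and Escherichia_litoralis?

The path runs Staphylococcus_maculatus → … → MRCA → … → Escherichia_litoralis; the MRCA is the root of the tree.
Branch lengths along that path: 0.139 + 0.689 + 0.496 + 1.647 + 1.524 + 0.318 + 0.509 + 0.254 = 5.576.

5.576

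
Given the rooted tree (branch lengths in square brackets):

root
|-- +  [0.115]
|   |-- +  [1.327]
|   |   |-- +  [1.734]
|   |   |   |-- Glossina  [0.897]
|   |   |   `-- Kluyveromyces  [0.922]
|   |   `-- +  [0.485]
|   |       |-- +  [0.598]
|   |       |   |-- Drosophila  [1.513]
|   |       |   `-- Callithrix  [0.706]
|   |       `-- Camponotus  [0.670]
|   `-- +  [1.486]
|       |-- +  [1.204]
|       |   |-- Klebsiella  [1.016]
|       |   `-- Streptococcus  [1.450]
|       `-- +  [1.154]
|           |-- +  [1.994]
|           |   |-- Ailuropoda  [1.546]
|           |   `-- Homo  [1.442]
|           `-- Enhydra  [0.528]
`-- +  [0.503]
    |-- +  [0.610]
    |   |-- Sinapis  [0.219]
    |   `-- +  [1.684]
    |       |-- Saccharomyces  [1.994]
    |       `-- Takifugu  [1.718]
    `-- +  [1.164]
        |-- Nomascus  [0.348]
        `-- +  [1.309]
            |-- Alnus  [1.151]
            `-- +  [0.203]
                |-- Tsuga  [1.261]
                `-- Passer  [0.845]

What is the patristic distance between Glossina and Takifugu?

8.588

The path runs Glossina → … → MRCA → … → Takifugu; the MRCA is the root of the tree.
Branch lengths along that path: 0.897 + 1.734 + 1.327 + 0.115 + 0.503 + 0.610 + 1.684 + 1.718 = 8.588.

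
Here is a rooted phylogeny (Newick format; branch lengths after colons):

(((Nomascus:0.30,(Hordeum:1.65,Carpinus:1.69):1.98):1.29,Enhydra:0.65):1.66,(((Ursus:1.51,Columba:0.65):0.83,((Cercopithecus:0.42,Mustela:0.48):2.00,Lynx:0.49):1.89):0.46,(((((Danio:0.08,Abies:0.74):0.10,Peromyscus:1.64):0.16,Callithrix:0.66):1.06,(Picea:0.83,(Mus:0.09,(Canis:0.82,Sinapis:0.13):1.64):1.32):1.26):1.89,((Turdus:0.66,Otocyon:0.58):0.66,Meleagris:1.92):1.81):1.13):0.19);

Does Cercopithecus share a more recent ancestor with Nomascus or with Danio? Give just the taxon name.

The MRCA of Cercopithecus and Danio subtends (((Ursus,Columba),((Cercopithecus,Mustela),Lynx)),(((((Danio,Abies),Peromyscus),Callithrix),(Picea,(Mus,(Canis,Sinapis)))),((Turdus,Otocyon),Meleagris))) (16 taxa).
The MRCA of Cercopithecus and Nomascus is the root, subtending the entire tree (20 taxa).
The first is nested inside the second, so Cercopithecus shares a more recent common ancestor with Danio.

Danio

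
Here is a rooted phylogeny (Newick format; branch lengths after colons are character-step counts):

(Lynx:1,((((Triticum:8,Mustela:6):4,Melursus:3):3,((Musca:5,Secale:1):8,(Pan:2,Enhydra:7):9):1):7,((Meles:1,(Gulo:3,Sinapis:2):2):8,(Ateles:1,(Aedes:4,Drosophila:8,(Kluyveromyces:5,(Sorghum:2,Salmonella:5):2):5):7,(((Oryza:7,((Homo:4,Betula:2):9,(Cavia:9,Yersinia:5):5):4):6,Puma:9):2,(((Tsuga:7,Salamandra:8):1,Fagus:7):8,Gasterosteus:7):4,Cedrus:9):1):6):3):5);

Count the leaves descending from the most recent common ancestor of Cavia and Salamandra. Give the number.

The MRCA of Cavia and Salamandra is the node subtending (((Oryza,((Homo,Betula),(Cavia,Yersinia))),Puma),(((Tsuga,Salamandra),Fagus),Gasterosteus),Cedrus).
That clade contains 11 terminal taxa: Betula, Cavia, Cedrus, Fagus, Gasterosteus, Homo, Oryza, Puma, Salamandra, Tsuga, Yersinia.

11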